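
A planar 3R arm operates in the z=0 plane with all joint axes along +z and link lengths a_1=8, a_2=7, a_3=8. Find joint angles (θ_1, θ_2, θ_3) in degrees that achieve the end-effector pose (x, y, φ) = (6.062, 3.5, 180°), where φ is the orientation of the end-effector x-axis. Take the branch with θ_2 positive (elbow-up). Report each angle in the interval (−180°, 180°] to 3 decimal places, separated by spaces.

-0.002 30.005 149.997

wrist centre = target − a_3·(cos φ, sin φ) = (14.0620, 3.5000)
cos θ_2 = (209.9898−8²−7²)/(2·8·7) = 0.8660; θ_2 = 30.0051° (elbow-up)
β = atan2(3.5000,14.0620) = 13.9768°; ψ = atan2(3.5005,14.0619) = 13.9790°
θ_1 = β − ψ = -0.0022°
θ_3 = φ − θ_1 − θ_2 = 149.9971° (wrapped to (-180°,180°])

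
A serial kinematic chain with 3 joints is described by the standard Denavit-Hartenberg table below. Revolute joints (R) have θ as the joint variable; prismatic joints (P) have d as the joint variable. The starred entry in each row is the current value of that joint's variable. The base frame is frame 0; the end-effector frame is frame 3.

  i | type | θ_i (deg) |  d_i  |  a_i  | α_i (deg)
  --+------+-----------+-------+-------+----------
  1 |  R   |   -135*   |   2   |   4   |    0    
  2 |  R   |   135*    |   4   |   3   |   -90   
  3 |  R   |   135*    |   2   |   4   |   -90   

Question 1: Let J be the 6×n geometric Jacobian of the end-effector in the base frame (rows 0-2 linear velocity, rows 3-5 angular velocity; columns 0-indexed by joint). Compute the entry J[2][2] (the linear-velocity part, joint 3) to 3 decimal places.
axis z_2 = (0.0000,1.0000,0.0000); lever o_n−o_2 = (-2.8284,2.0000,-2.8284)
cross product → J_v[:, 2] = (-2.8284,-0.0000,2.8284)
J_ω[:, 2] = z_2
entry J[2][2] = 2.8284

2.828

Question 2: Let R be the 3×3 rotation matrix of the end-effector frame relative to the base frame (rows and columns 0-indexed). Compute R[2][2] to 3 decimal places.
0.707

End-effector z-axis (col 2 of R) = (-0.7071,0.0000,0.7071)
R[2][2] = 0.7071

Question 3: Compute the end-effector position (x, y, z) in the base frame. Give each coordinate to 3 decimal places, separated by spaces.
after link 1: o_1 = (-2.8284, -2.8284, 2.0000)
after link 2: o_2 = (0.1716, -2.8284, 6.0000)
after link 3: o_3 = (-2.6569, -0.8284, 3.1716)

-2.657 -0.828 3.172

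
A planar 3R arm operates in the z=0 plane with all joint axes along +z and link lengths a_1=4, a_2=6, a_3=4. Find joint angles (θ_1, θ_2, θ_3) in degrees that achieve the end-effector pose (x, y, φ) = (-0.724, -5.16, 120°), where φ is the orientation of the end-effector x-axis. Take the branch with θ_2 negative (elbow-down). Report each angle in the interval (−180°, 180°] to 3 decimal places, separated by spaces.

-45.000 -59.995 -135.005

wrist centre = target − a_3·(cos φ, sin φ) = (1.2760, -8.6241)
cos θ_2 = (76.0033−4²−6²)/(2·4·6) = 0.5001; θ_2 = -59.9954° (elbow-down)
β = atan2(-8.6241,1.2760) = -81.5837°; ψ = atan2(-5.1959,7.0004) = -36.5839°
θ_1 = β − ψ = -44.9998°
θ_3 = φ − θ_1 − θ_2 = -135.0047° (wrapped to (-180°,180°])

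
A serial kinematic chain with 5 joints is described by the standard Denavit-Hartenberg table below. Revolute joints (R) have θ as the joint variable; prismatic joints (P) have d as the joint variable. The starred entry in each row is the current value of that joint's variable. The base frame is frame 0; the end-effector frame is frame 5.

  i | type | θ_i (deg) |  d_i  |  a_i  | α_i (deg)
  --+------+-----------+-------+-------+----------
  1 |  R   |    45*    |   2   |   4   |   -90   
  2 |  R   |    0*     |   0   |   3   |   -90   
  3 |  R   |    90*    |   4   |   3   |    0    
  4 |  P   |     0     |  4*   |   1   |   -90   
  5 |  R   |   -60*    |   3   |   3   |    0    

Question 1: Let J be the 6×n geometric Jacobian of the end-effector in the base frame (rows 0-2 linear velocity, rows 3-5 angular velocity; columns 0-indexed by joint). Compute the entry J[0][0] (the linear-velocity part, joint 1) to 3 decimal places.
axis z_0 = ẑ; lever o_n−o_0 = (6.7175,-1.0607,-8.5981)
cross product → J_v[:, 0] = (1.0607,6.7175,-0.0000)
J_ω[:, 0] = z_0
entry J[0][0] = 1.0607

1.061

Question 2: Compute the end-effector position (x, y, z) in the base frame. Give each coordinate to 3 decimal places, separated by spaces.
after link 1: o_1 = (2.8284, 2.8284, 2.0000)
after link 2: o_2 = (4.9497, 4.9497, 2.0000)
after link 3: o_3 = (7.0711, 2.8284, -2.0000)
after link 4: o_4 = (7.7782, 2.1213, -6.0000)
after link 5: o_5 = (6.7175, -1.0607, -8.5981)

6.718 -1.061 -8.598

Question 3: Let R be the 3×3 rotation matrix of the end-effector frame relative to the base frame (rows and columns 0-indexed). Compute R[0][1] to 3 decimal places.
0.612

End-effector y-axis (col 1 of R) = (0.6124,-0.6124,0.5000)
R[0][1] = 0.6124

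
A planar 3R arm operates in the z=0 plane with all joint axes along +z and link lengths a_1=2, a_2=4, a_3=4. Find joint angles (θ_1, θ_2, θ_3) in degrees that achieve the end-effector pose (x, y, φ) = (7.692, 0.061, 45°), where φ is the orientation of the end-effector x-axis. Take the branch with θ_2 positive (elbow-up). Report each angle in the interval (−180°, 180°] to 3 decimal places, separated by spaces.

wrist centre = target − a_3·(cos φ, sin φ) = (4.8636, -2.7674)
cos θ_2 = (31.3130−2²−4²)/(2·2·4) = 0.7071; θ_2 = 45.0036° (elbow-up)
β = atan2(-2.7674,4.8636) = -29.6404°; ψ = atan2(2.8286,4.8282) = 30.3637°
θ_1 = β − ψ = -60.0041°
θ_3 = φ − θ_1 − θ_2 = 60.0004° (wrapped to (-180°,180°])

-60.004 45.004 60.000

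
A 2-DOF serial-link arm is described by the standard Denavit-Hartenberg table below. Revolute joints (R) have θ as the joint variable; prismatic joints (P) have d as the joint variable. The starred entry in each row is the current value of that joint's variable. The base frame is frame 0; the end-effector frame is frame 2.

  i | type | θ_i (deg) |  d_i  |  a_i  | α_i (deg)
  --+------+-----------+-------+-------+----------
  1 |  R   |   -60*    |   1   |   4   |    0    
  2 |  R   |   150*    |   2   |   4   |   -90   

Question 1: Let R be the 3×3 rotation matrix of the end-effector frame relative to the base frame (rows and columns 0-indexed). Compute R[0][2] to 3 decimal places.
End-effector z-axis (col 2 of R) = (-1.0000,-0.0000,0.0000)
R[0][2] = -1.0000

-1.000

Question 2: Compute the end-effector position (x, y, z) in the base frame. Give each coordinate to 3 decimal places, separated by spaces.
2.000 0.536 3.000

after link 1: o_1 = (2.0000, -3.4641, 1.0000)
after link 2: o_2 = (2.0000, 0.5359, 3.0000)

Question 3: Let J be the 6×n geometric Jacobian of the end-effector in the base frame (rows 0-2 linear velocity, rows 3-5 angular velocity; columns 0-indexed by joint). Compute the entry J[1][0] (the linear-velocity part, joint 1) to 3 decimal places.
axis z_0 = ẑ; lever o_n−o_0 = (2.0000,0.5359,3.0000)
cross product → J_v[:, 0] = (-0.5359,2.0000,0.0000)
J_ω[:, 0] = z_0
entry J[1][0] = 2.0000

2.000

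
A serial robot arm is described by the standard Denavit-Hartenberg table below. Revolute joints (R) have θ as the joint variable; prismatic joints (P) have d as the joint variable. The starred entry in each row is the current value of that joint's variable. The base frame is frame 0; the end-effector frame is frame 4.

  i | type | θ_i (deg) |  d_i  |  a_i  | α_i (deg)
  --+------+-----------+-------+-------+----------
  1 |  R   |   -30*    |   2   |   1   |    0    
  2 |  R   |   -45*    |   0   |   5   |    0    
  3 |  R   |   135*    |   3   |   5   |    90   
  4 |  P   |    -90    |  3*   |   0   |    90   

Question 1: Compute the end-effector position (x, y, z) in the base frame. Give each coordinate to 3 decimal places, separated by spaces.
after link 1: o_1 = (0.8660, -0.5000, 2.0000)
after link 2: o_2 = (2.1601, -5.3296, 2.0000)
after link 3: o_3 = (4.6601, -0.9995, 5.0000)
after link 4: o_4 = (7.2582, -2.4995, 5.0000)

7.258 -2.500 5.000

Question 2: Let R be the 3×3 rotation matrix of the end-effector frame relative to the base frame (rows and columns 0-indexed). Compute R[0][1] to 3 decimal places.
End-effector y-axis (col 1 of R) = (0.8660,-0.5000,0.0000)
R[0][1] = 0.8660

0.866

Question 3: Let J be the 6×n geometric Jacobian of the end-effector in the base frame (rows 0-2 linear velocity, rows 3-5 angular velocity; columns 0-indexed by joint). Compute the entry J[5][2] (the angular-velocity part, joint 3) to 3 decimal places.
axis z_2 = (0.0000,0.0000,1.0000); lever o_n−o_2 = (5.0981,2.8301,3.0000)
cross product → J_v[:, 2] = (-2.8301,5.0981,0.0000)
J_ω[:, 2] = z_2
entry J[5][2] = 1.0000

1.000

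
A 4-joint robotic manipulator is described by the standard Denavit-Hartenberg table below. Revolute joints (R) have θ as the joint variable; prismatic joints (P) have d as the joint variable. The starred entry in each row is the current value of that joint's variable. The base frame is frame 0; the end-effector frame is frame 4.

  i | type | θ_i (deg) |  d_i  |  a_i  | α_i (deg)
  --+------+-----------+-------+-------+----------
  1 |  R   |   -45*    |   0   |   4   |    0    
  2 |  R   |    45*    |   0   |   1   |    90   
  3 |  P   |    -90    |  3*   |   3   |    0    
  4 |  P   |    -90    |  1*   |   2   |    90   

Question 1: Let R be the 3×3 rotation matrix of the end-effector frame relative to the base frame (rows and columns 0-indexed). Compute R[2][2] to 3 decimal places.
1.000

End-effector z-axis (col 2 of R) = (-0.0000,-0.0000,1.0000)
R[2][2] = 1.0000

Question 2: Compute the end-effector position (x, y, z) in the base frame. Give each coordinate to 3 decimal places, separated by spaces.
1.828 -6.828 -3.000

after link 1: o_1 = (2.8284, -2.8284, 0.0000)
after link 2: o_2 = (3.8284, -2.8284, 0.0000)
after link 3: o_3 = (3.8284, -5.8284, -3.0000)
after link 4: o_4 = (1.8284, -6.8284, -3.0000)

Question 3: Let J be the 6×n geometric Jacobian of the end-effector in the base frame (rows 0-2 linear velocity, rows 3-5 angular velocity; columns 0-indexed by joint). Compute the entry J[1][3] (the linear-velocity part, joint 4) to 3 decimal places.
-1.000

prismatic axis z_3 = (0.0000,-1.0000,0.0000)
J_v[:, 3] = z_3; J_ω[:, 3] = (0,0,0)
entry J[1][3] = -1.0000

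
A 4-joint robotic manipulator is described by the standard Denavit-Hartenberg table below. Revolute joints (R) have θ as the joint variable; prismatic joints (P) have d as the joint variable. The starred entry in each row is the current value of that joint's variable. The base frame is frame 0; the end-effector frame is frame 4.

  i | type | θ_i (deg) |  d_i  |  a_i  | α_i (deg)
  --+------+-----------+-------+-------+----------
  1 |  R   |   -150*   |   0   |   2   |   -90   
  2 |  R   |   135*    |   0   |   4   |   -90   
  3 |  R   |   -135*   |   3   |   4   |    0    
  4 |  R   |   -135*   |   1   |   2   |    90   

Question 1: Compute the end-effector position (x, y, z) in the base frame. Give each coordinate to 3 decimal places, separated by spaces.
1.849 0.111 2.000

after link 1: o_1 = (-1.7321, -1.0000, 0.0000)
after link 2: o_2 = (0.7174, 0.4142, -2.8284)
after link 3: o_3 = (2.2367, -1.9746, 1.2929)
after link 4: o_4 = (1.8491, 0.1110, 2.0000)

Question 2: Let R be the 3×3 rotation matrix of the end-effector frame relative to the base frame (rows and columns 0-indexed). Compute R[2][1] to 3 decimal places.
End-effector y-axis (col 1 of R) = (0.6124,0.3536,0.7071)
R[2][1] = 0.7071

0.707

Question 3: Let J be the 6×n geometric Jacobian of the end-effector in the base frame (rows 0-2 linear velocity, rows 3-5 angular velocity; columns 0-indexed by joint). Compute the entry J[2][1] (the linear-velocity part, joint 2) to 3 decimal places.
3.657

axis z_1 = (0.5000,-0.8660,0.0000); lever o_n−o_1 = (3.5811,1.1110,2.0000)
cross product → J_v[:, 1] = (-1.7321,-1.0000,3.6569)
J_ω[:, 1] = z_1
entry J[2][1] = 3.6569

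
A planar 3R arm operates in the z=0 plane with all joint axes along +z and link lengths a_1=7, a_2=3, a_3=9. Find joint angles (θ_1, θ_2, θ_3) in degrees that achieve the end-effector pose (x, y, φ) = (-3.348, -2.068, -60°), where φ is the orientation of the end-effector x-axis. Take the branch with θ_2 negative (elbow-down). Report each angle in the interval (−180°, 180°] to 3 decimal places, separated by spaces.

wrist centre = target − a_3·(cos φ, sin φ) = (-7.8480, 5.7262)
cos θ_2 = (94.3808−7²−3²)/(2·7·3) = 0.8662; θ_2 = -29.9789° (elbow-down)
β = atan2(5.7262,-7.8480) = 143.8839°; ψ = atan2(-1.4990,9.5986) = -8.8763°
θ_1 = β − ψ = 152.7603°
θ_3 = φ − θ_1 − θ_2 = 177.2186° (wrapped to (-180°,180°])

152.760 -29.979 177.219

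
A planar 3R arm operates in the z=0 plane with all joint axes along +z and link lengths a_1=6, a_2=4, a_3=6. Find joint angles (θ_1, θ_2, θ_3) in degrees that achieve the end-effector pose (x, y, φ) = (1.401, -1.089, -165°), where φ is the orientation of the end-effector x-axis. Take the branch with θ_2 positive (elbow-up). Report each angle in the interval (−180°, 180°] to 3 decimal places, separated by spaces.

-30.000 89.993 135.006

wrist centre = target − a_3·(cos φ, sin φ) = (7.1966, 0.4639)
cos θ_2 = (52.0056−6²−4²)/(2·6·4) = 0.0001; θ_2 = 89.9933° (elbow-up)
β = atan2(0.4639,7.1966) = 3.6884°; ψ = atan2(4.0000,6.0005) = 33.6880°
θ_1 = β − ψ = -29.9996°
θ_3 = φ − θ_1 − θ_2 = 135.0063° (wrapped to (-180°,180°])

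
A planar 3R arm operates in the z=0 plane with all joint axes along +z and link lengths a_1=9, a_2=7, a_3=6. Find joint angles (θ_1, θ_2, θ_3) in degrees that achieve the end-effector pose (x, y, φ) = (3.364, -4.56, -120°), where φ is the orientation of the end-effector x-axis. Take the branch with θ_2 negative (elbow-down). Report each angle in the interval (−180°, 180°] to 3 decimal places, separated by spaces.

56.416 -135.000 -41.416

wrist centre = target − a_3·(cos φ, sin φ) = (6.3640, 0.6362)
cos θ_2 = (40.9052−9²−7²)/(2·9·7) = -0.7071; θ_2 = -134.9996° (elbow-down)
β = atan2(0.6362,6.3640) = 5.7084°; ψ = atan2(-4.9498,4.0503) = -50.7074°
θ_1 = β − ψ = 56.4158°
θ_3 = φ − θ_1 − θ_2 = -41.4162° (wrapped to (-180°,180°])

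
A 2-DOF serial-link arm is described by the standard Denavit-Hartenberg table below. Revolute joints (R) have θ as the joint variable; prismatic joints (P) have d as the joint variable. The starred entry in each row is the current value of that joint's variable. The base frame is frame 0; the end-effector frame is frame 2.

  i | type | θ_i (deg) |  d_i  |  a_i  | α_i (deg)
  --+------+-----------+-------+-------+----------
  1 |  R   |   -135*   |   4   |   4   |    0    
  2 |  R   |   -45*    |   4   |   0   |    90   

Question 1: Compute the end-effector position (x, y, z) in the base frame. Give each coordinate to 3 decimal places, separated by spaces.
after link 1: o_1 = (-2.8284, -2.8284, 4.0000)
after link 2: o_2 = (-2.8284, -2.8284, 8.0000)

-2.828 -2.828 8.000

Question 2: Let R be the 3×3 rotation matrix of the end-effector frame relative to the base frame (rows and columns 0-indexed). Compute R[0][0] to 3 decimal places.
-1.000

End-effector x-axis (col 0 of R) = (-1.0000,-0.0000,0.0000)
R[0][0] = -1.0000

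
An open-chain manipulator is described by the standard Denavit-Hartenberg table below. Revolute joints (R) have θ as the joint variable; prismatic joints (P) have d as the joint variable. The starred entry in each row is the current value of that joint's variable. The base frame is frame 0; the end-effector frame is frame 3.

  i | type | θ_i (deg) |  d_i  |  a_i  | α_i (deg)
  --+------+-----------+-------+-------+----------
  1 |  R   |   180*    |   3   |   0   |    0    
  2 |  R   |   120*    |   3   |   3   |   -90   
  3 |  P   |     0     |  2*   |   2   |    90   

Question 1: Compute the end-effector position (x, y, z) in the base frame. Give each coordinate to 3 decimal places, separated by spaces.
4.232 -3.330 6.000

after link 1: o_1 = (0.0000, 0.0000, 3.0000)
after link 2: o_2 = (1.5000, -2.5981, 6.0000)
after link 3: o_3 = (4.2321, -3.3301, 6.0000)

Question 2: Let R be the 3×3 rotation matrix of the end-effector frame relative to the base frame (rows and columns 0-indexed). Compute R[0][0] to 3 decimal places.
0.500

End-effector x-axis (col 0 of R) = (0.5000,-0.8660,0.0000)
R[0][0] = 0.5000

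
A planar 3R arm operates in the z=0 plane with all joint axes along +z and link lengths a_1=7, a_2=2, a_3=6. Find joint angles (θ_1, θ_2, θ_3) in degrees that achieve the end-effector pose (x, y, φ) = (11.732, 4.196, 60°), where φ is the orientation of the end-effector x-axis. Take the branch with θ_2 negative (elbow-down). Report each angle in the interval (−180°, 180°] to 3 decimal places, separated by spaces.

-0.001 -30.002 90.003

wrist centre = target − a_3·(cos φ, sin φ) = (8.7320, -1.0002)
cos θ_2 = (77.2481−7²−2²)/(2·7·2) = 0.8660; θ_2 = -30.0024° (elbow-down)
β = atan2(-1.0002,8.7320) = -6.5341°; ψ = atan2(-1.0001,8.7320) = -6.5336°
θ_1 = β − ψ = -0.0005°
θ_3 = φ − θ_1 − θ_2 = 90.0029° (wrapped to (-180°,180°])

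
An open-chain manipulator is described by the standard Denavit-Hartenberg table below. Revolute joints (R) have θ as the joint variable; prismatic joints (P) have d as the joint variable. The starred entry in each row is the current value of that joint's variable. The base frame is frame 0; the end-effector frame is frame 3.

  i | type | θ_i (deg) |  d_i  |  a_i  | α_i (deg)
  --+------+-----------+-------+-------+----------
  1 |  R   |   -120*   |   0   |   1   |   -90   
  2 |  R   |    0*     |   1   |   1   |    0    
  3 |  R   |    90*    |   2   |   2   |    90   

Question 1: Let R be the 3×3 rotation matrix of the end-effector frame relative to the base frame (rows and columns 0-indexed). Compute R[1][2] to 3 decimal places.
End-effector z-axis (col 2 of R) = (-0.5000,-0.8660,0.0000)
R[1][2] = -0.8660

-0.866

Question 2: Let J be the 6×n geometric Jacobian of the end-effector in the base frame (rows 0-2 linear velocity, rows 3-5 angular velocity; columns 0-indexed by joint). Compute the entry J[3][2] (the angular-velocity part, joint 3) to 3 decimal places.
axis z_2 = (0.8660,-0.5000,0.0000); lever o_n−o_2 = (1.7321,-1.0000,-2.0000)
cross product → J_v[:, 2] = (1.0000,1.7321,0.0000)
J_ω[:, 2] = z_2
entry J[3][2] = 0.8660

0.866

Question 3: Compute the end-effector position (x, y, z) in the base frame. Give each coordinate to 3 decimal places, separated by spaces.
after link 1: o_1 = (-0.5000, -0.8660, 0.0000)
after link 2: o_2 = (-0.1340, -2.2321, 0.0000)
after link 3: o_3 = (1.5981, -3.2321, -2.0000)

1.598 -3.232 -2.000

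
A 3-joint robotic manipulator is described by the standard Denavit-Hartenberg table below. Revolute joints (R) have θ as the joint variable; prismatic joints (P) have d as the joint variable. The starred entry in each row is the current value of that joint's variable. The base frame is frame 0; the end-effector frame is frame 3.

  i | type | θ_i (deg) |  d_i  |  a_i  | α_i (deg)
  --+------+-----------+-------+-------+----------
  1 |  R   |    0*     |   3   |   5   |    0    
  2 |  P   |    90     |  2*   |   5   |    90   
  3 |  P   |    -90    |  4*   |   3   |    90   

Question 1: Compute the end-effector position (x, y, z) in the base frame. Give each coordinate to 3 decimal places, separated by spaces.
9.000 5.000 2.000

after link 1: o_1 = (5.0000, 0.0000, 3.0000)
after link 2: o_2 = (5.0000, 5.0000, 5.0000)
after link 3: o_3 = (9.0000, 5.0000, 2.0000)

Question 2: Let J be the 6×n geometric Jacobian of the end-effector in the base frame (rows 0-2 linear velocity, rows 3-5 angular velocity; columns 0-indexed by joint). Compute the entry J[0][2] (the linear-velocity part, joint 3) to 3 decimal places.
1.000

prismatic axis z_2 = (1.0000,-0.0000,0.0000)
J_v[:, 2] = z_2; J_ω[:, 2] = (0,0,0)
entry J[0][2] = 1.0000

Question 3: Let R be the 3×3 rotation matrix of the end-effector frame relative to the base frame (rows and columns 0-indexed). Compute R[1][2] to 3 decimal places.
-1.000

End-effector z-axis (col 2 of R) = (0.0000,-1.0000,-0.0000)
R[1][2] = -1.0000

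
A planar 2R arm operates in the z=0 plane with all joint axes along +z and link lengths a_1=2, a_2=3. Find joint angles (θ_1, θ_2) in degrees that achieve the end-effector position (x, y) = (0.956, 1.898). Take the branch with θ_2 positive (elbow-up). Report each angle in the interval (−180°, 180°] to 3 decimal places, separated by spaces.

-29.996 134.989

cos θ_2 = (4.5163−2²−3²)/(2·2·3) = -0.7070; θ_2 = 134.9891° (elbow-up)
β = atan2(1.8980,0.9560) = 63.2661°; ψ = atan2(2.1217,-0.1209) = 93.2617°
θ_1 = β − ψ = -29.9956°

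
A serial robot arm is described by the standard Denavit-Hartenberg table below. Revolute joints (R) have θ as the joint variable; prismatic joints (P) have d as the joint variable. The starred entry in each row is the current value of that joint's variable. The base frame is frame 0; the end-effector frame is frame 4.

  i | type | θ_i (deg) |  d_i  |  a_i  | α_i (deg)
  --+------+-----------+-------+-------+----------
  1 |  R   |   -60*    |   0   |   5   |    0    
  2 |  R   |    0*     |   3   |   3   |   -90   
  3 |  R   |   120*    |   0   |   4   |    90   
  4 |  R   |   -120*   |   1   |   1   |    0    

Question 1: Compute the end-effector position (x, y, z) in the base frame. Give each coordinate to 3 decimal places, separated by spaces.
after link 1: o_1 = (2.5000, -4.3301, 0.0000)
after link 2: o_2 = (4.0000, -6.9282, 3.0000)
after link 3: o_3 = (3.0000, -5.1962, -0.4641)
after link 4: o_4 = (2.8080, -6.5957, -0.5311)

2.808 -6.596 -0.531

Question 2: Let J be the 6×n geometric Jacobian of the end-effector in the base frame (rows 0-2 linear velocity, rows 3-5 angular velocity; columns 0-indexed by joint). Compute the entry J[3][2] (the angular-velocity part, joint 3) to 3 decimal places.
axis z_2 = (0.8660,0.5000,0.0000); lever o_n−o_2 = (-1.1920,0.3325,-3.5311)
cross product → J_v[:, 2] = (-1.7655,3.0580,0.8840)
J_ω[:, 2] = z_2
entry J[3][2] = 0.8660

0.866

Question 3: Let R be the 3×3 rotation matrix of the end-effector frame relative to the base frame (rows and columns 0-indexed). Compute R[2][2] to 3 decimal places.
End-effector z-axis (col 2 of R) = (0.4330,-0.7500,-0.5000)
R[2][2] = -0.5000

-0.500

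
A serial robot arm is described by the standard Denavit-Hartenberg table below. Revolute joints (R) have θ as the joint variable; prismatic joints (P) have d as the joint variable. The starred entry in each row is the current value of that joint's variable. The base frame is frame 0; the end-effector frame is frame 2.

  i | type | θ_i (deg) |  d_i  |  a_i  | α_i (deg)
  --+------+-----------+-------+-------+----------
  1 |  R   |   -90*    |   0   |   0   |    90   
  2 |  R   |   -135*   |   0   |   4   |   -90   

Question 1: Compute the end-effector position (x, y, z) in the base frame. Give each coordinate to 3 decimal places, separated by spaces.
after link 1: o_1 = (0.0000, 0.0000, 0.0000)
after link 2: o_2 = (-0.0000, 2.8284, -2.8284)

-0.000 2.828 -2.828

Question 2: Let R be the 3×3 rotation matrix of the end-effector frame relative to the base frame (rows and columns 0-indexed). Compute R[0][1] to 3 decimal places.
1.000

End-effector y-axis (col 1 of R) = (1.0000,0.0000,-0.0000)
R[0][1] = 1.0000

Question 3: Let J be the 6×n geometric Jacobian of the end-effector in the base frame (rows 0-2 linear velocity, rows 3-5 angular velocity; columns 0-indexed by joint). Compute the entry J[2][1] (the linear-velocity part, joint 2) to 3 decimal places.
-2.828

axis z_1 = (-1.0000,-0.0000,0.0000); lever o_n−o_1 = (-0.0000,2.8284,-2.8284)
cross product → J_v[:, 1] = (0.0000,-2.8284,-2.8284)
J_ω[:, 1] = z_1
entry J[2][1] = -2.8284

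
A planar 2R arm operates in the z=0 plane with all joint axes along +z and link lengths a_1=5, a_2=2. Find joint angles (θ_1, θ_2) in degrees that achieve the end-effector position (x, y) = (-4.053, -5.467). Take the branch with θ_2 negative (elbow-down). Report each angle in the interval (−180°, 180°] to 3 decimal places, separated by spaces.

cos θ_2 = (46.3149−5²−2²)/(2·5·2) = 0.8657; θ_2 = -30.0321° (elbow-down)
β = atan2(-5.4670,-4.0530) = -126.5517°; ψ = atan2(-1.0010,6.7315) = -8.4579°
θ_1 = β − ψ = -118.0938°

-118.094 -30.032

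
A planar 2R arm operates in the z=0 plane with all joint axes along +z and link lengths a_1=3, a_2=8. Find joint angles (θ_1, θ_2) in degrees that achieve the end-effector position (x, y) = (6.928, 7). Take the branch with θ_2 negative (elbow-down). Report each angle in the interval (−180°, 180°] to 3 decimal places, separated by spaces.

cos θ_2 = (96.9972−3²−8²)/(2·3·8) = 0.4999; θ_2 = -60.0039° (elbow-down)
β = atan2(7.0000,6.9280) = 45.2962°; ψ = atan2(-6.9285,6.9995) = -44.7077°
θ_1 = β − ψ = 90.0039°

90.004 -60.004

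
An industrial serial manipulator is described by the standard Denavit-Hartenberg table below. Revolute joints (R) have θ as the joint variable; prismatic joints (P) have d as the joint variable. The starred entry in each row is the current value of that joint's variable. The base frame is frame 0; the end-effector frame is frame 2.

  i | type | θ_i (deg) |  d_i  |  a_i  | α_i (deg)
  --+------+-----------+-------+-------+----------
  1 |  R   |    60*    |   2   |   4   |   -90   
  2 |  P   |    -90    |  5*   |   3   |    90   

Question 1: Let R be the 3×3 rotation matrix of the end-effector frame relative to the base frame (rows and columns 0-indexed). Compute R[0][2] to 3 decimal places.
End-effector z-axis (col 2 of R) = (-0.5000,-0.8660,0.0000)
R[0][2] = -0.5000

-0.500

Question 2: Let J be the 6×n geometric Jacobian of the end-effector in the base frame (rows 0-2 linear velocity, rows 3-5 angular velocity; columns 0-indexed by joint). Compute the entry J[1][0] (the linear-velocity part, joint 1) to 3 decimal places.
axis z_0 = ẑ; lever o_n−o_0 = (-2.3301,5.9641,5.0000)
cross product → J_v[:, 0] = (-5.9641,-2.3301,0.0000)
J_ω[:, 0] = z_0
entry J[1][0] = -2.3301

-2.330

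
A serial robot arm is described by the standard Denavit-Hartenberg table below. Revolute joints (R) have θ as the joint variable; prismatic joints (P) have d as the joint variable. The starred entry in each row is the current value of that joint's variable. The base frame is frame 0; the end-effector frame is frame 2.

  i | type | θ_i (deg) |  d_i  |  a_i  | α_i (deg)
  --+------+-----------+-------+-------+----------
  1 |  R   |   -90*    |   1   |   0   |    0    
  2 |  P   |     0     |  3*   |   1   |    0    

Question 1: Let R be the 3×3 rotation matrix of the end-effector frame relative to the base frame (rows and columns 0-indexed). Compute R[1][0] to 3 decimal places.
-1.000

End-effector x-axis (col 0 of R) = (0.0000,-1.0000,0.0000)
R[1][0] = -1.0000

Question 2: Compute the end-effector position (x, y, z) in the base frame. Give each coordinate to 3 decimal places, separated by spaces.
0.000 -1.000 4.000

after link 1: o_1 = (0.0000, 0.0000, 1.0000)
after link 2: o_2 = (0.0000, -1.0000, 4.0000)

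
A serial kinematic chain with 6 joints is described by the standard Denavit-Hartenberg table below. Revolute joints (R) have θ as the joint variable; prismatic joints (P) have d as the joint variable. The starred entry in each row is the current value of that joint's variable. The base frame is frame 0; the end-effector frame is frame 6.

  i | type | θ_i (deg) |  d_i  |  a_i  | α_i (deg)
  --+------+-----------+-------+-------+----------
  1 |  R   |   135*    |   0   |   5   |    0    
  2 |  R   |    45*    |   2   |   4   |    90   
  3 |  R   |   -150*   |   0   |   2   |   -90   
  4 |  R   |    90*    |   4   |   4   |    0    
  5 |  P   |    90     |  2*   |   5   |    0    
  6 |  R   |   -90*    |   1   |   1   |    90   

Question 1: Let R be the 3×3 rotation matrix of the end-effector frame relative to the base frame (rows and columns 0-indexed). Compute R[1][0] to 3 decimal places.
End-effector x-axis (col 0 of R) = (-0.0000,-1.0000,-0.0000)
R[1][0] = -1.0000

-1.000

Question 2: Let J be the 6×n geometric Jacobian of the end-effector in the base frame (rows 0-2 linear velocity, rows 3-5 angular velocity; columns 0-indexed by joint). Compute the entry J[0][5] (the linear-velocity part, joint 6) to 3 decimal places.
-0.866

axis z_5 = (-0.5000,0.0000,-0.8660); lever o_n−o_5 = (-0.5000,-1.0000,-0.8660)
cross product → J_v[:, 5] = (-0.8660,-0.0000,0.5000)
J_ω[:, 5] = z_5
entry J[0][5] = -0.8660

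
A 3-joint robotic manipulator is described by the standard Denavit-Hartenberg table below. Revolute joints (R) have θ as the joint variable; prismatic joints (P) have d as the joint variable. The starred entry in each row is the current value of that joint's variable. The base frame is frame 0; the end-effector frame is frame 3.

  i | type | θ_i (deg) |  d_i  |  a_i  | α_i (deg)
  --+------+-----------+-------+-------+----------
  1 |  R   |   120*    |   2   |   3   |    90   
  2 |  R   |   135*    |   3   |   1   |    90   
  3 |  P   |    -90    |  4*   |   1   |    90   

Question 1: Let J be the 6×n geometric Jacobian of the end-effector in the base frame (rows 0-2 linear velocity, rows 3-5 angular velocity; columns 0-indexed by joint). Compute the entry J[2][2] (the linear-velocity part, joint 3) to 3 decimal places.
0.707

prismatic axis z_2 = (-0.3536,0.6124,0.7071)
J_v[:, 2] = z_2; J_ω[:, 2] = (0,0,0)
entry J[2][2] = 0.7071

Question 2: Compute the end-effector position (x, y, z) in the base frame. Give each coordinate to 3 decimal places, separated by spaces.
after link 1: o_1 = (-1.5000, 2.5981, 2.0000)
after link 2: o_2 = (1.4516, 3.4857, 2.7071)
after link 3: o_3 = (-0.8286, 5.4352, 5.5355)

-0.829 5.435 5.536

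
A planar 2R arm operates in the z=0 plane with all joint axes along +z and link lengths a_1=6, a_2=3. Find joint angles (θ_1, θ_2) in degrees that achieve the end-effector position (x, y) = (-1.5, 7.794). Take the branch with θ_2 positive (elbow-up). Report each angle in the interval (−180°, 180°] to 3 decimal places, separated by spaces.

81.785 60.007

cos θ_2 = (62.9964−6²−3²)/(2·6·3) = 0.4999; θ_2 = 60.0065° (elbow-up)
β = atan2(7.7940,-1.5000) = 100.8937°; ψ = atan2(2.5982,7.4997) = 19.1085°
θ_1 = β − ψ = 81.7852°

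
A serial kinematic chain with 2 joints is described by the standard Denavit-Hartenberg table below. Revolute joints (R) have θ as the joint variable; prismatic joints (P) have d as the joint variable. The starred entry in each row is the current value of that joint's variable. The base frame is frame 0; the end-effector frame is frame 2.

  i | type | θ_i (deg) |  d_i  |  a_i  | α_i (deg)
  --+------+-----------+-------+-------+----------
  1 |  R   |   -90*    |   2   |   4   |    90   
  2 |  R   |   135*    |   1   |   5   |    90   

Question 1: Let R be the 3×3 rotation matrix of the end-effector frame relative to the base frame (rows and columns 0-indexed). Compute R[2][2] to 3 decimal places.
End-effector z-axis (col 2 of R) = (0.0000,-0.7071,0.7071)
R[2][2] = 0.7071

0.707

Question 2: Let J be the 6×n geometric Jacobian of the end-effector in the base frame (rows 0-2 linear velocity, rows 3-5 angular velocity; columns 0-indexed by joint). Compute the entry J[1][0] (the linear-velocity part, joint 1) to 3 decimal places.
axis z_0 = ẑ; lever o_n−o_0 = (-1.0000,-0.4645,5.5355)
cross product → J_v[:, 0] = (0.4645,-1.0000,0.0000)
J_ω[:, 0] = z_0
entry J[1][0] = -1.0000

-1.000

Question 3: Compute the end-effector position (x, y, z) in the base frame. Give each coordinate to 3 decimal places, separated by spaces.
after link 1: o_1 = (0.0000, -4.0000, 2.0000)
after link 2: o_2 = (-1.0000, -0.4645, 5.5355)

-1.000 -0.464 5.536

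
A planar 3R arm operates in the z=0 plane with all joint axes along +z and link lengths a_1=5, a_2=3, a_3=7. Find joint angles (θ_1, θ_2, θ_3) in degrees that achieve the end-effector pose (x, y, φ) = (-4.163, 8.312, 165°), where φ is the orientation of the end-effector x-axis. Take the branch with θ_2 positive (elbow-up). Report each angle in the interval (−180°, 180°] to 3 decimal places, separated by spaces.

wrist centre = target − a_3·(cos φ, sin φ) = (2.5985, 6.5003)
cos θ_2 = (49.0056−5²−3²)/(2·5·3) = 0.5002; θ_2 = 59.9877° (elbow-up)
β = atan2(6.5003,2.5985) = 68.2109°; ψ = atan2(2.5978,6.5006) = 21.7827°
θ_1 = β − ψ = 46.4283°
θ_3 = φ − θ_1 − θ_2 = 58.5840° (wrapped to (-180°,180°])

46.428 59.988 58.584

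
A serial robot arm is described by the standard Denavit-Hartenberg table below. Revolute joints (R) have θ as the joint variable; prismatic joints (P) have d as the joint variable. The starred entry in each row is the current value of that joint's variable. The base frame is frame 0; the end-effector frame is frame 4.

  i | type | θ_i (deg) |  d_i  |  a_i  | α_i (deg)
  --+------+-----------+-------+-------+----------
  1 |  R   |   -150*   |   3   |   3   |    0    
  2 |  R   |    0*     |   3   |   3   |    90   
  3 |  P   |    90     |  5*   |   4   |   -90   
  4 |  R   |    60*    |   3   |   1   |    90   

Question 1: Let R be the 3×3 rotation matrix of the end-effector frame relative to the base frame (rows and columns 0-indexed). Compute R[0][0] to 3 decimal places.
0.433

End-effector x-axis (col 0 of R) = (0.4330,-0.7500,0.5000)
R[0][0] = 0.4330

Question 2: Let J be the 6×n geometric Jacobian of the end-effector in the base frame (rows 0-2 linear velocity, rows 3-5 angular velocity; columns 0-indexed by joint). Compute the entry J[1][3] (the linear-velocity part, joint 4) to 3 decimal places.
-0.433

axis z_3 = (0.8660,0.5000,0.0000); lever o_n−o_3 = (3.0311,0.7500,0.5000)
cross product → J_v[:, 3] = (0.2500,-0.4330,-0.8660)
J_ω[:, 3] = z_3
entry J[1][3] = -0.4330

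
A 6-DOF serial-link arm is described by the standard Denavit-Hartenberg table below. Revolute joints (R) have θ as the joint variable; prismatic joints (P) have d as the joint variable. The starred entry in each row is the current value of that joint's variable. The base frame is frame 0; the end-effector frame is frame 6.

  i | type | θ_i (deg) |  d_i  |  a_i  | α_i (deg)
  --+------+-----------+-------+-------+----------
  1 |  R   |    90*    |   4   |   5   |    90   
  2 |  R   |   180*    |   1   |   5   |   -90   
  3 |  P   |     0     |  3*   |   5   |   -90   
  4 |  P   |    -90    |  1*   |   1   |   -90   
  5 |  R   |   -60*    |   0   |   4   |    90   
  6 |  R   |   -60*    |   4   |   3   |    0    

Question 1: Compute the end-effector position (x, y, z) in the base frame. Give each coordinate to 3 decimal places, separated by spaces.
-6.763 -2.402 0.714

after link 1: o_1 = (0.0000, 5.0000, 4.0000)
after link 2: o_2 = (1.0000, -0.0000, 4.0000)
after link 3: o_3 = (1.0000, -5.0000, 1.0000)
after link 4: o_4 = (0.0000, -5.0000, 0.0000)
after link 5: o_5 = (-3.4641, -5.0000, -2.0000)
after link 6: o_6 = (-6.7631, -2.4019, 0.7141)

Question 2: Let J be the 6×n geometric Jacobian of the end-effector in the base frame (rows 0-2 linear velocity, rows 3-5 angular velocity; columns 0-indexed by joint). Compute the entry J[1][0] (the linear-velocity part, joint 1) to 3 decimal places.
-6.763

axis z_0 = ẑ; lever o_n−o_0 = (-6.7631,-2.4019,0.7141)
cross product → J_v[:, 0] = (2.4019,-6.7631,0.0000)
J_ω[:, 0] = z_0
entry J[1][0] = -6.7631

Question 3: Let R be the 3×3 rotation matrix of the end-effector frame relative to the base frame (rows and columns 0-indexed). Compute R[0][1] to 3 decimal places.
End-effector y-axis (col 1 of R) = (-0.7500,-0.5000,-0.4330)
R[0][1] = -0.7500

-0.750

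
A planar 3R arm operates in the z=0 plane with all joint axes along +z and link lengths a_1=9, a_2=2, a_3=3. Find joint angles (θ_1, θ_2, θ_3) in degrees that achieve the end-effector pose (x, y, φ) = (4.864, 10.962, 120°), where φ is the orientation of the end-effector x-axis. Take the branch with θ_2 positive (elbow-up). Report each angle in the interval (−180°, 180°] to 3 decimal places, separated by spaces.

wrist centre = target − a_3·(cos φ, sin φ) = (6.3640, 8.3639)
cos θ_2 = (110.4557−9²−2²)/(2·9·2) = 0.7071; θ_2 = 45.0003° (elbow-up)
β = atan2(8.3639,6.3640) = 52.7330°; ψ = atan2(1.4142,10.4142) = 7.7333°
θ_1 = β − ψ = 44.9997°
θ_3 = φ − θ_1 − θ_2 = 30.0000° (wrapped to (-180°,180°])

45.000 45.000 30.000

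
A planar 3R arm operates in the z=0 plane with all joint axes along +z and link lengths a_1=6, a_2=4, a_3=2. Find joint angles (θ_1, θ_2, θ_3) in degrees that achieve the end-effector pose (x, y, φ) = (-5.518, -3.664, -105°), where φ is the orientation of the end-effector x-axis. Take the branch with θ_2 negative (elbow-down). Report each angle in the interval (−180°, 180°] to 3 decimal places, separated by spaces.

-120.001 -119.995 134.996

wrist centre = target − a_3·(cos φ, sin φ) = (-5.0004, -1.7321)
cos θ_2 = (28.0040−6²−4²)/(2·6·4) = -0.4999; θ_2 = -119.9945° (elbow-down)
β = atan2(-1.7321,-5.0004) = -160.8937°; ψ = atan2(-3.4643,4.0003) = -40.8926°
θ_1 = β − ψ = -120.0011°
θ_3 = φ − θ_1 − θ_2 = 134.9956° (wrapped to (-180°,180°])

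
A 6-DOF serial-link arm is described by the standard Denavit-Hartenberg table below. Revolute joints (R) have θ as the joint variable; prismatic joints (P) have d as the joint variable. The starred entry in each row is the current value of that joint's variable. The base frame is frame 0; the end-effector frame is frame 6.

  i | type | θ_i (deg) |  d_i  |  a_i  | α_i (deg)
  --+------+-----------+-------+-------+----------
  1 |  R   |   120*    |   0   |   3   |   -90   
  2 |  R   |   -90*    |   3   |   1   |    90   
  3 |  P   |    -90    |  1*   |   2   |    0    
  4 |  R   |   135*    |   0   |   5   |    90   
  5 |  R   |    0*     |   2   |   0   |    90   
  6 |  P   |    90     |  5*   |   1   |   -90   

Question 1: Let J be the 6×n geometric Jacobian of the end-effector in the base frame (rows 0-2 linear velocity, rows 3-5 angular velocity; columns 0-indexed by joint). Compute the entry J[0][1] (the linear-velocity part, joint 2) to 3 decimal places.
axis z_1 = (-0.8660,-0.5000,0.0000); lever o_n−o_1 = (-4.0908,2.2570,6.6569)
cross product → J_v[:, 1] = (-3.3284,5.7650,-4.0000)
J_ω[:, 1] = z_1
entry J[0][1] = -3.3284

-3.328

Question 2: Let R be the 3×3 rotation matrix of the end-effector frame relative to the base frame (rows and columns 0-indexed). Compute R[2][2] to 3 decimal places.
End-effector z-axis (col 2 of R) = (0.6124,0.3536,-0.7071)
R[2][2] = -0.7071

-0.707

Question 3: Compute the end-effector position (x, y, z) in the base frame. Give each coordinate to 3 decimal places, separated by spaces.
after link 1: o_1 = (-1.5000, 2.5981, 0.0000)
after link 2: o_2 = (-4.0981, 1.0981, 1.0000)
after link 3: o_3 = (-1.8660, 1.2321, 1.0000)
after link 4: o_4 = (-4.9279, -0.5357, 4.5355)
after link 5: o_5 = (-3.7031, 0.1714, 5.9497)
after link 6: o_6 = (-5.5908, 4.8551, 6.6569)

-5.591 4.855 6.657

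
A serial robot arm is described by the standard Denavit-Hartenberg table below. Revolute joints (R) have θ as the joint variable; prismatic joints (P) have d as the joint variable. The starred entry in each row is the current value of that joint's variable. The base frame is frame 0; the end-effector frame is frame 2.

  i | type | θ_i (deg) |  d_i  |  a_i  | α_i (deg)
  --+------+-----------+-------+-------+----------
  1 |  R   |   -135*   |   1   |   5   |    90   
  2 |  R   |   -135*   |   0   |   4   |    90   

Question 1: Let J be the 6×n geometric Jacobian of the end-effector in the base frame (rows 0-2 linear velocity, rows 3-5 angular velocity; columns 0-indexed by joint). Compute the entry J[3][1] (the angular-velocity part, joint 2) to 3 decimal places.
-0.707

axis z_1 = (-0.7071,0.7071,0.0000); lever o_n−o_1 = (2.0000,2.0000,-2.8284)
cross product → J_v[:, 1] = (-2.0000,-2.0000,-2.8284)
J_ω[:, 1] = z_1
entry J[3][1] = -0.7071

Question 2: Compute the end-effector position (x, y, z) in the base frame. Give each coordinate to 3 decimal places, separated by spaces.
after link 1: o_1 = (-3.5355, -3.5355, 1.0000)
after link 2: o_2 = (-1.5355, -1.5355, -1.8284)

-1.536 -1.536 -1.828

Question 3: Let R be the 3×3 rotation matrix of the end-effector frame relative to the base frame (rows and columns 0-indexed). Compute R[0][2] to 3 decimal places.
0.500

End-effector z-axis (col 2 of R) = (0.5000,0.5000,0.7071)
R[0][2] = 0.5000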